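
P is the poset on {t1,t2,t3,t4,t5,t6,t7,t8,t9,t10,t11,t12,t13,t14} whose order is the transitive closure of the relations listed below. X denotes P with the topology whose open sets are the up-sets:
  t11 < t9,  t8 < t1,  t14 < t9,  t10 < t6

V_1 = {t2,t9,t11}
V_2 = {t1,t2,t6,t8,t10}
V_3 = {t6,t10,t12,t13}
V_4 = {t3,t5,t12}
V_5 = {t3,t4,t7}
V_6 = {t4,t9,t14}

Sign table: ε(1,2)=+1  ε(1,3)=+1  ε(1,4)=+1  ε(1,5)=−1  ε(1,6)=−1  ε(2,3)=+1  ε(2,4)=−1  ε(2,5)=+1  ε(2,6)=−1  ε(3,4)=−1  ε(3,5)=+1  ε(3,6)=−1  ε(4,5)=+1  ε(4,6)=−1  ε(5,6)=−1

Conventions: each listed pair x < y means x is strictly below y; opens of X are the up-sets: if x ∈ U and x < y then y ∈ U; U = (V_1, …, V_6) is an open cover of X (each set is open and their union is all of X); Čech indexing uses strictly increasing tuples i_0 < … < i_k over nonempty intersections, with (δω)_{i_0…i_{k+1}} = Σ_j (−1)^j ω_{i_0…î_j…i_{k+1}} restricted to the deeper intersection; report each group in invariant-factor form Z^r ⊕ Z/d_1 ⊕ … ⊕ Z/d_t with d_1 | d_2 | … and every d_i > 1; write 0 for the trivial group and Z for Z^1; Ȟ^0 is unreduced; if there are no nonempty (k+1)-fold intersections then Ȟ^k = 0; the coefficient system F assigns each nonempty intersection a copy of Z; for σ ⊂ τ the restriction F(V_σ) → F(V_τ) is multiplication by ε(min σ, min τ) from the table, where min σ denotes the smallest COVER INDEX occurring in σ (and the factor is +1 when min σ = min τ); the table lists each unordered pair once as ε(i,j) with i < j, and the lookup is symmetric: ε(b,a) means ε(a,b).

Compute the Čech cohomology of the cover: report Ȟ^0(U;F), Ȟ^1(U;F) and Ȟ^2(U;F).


nonempty intersections:
  V12={t2} V16={t9} V23={t6,t10} V34={t12} V45={t3} V56={t4}
C dims 6,6; δ0: rk 6, SNF 1^5·2
Ȟ^0: (6−6)−0=0 ⇒ 0
Ȟ^1: (6−0)−6=0 plus torsion [2] ⇒ Z/2
Ȟ^2: (0−0)−0=0 ⇒ 0

Ȟ^0(U;F) ≅ 0, Ȟ^1(U;F) ≅ Z/2, Ȟ^2(U;F) ≅ 0


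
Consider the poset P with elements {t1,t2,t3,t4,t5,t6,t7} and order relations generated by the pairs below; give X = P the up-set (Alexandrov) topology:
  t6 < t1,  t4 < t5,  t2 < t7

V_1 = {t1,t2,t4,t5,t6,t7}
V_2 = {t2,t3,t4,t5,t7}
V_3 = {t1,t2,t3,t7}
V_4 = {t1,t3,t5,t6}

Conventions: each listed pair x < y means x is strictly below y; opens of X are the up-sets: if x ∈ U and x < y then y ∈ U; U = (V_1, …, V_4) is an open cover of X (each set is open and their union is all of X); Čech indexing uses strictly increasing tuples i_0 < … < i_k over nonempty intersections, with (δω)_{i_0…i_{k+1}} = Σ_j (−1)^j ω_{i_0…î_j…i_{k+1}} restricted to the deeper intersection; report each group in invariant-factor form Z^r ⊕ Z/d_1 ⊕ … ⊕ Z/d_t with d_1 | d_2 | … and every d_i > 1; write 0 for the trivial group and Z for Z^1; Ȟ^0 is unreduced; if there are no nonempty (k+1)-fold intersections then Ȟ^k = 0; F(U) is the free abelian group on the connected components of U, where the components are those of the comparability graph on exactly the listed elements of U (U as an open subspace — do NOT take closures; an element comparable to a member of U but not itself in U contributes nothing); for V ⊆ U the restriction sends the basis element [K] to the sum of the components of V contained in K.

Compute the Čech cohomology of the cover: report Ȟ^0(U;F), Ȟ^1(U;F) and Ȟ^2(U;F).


cover nerve:
  V12={t2,t4,t5,t7} V13={t1,t2,t7} V14={t1,t5,t6} V23={t2,t3,t7} V24={t3,t5} V34={t1,t3}
  V123={t2,t7} V124={t5} V134={t1} V234={t3}
components per intersection:
  V1: {t1,t6} {t2,t7} {t4,t5}
  V2: {t2,t7} {t3} {t4,t5}
  V3: {t1} {t2,t7} {t3}
  V4: {t1,t6} {t3} {t5}
  V12: {t2,t7} {t4,t5}
  V13: {t1} {t2,t7}
  V14: {t1,t6} {t5}
  V23: {t2,t7} {t3}
  V24: {t3} {t5}
  V34: {t1} {t3}
  V123: {t2,t7}
  V124: {t5}
  V134: {t1}
  V234: {t3}
C dims 12,12,4; δ0: rk 8, SNF 1^8; δ1: rk 4, SNF 1^4
Ȟ^0: (12−8)−0=4 ⇒ Z^4
Ȟ^1: (12−4)−8=0 ⇒ 0
Ȟ^2: (4−0)−4=0 ⇒ 0

Ȟ^0 ≅ Z^4,  Ȟ^1 ≅ 0,  Ȟ^2 ≅ 0


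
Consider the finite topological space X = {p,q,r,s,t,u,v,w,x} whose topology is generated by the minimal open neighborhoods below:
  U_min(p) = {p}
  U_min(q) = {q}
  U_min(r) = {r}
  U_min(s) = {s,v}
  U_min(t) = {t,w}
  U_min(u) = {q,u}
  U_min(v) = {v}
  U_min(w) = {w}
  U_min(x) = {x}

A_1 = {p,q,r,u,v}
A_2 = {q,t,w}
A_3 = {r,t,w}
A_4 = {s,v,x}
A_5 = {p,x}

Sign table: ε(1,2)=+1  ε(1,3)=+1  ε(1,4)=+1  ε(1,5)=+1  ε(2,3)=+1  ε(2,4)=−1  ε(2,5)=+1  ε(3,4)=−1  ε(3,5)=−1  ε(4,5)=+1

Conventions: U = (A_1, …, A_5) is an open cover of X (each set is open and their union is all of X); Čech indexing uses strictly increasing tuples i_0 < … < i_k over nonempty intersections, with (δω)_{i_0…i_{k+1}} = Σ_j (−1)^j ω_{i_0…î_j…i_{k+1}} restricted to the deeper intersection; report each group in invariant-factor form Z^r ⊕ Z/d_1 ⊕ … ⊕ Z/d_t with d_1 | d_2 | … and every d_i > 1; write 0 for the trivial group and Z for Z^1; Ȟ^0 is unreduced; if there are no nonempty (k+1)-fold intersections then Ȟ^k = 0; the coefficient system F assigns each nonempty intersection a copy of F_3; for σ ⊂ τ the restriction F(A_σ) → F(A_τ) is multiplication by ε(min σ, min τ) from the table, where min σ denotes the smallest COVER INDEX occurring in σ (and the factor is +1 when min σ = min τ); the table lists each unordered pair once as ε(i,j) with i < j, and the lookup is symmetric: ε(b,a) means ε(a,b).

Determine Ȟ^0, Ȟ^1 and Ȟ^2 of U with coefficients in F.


nonempty intersections:
  A12={q} A13={r} A14={v} A15={p} A23={t,w} A45={x}
C dims 5,6; δ0: rk_F3 4
Ȟ^0: (5−4)−0=1 ⇒ Z/3
Ȟ^1: (6−0)−4=2 ⇒ Z/3 ⊕ Z/3
Ȟ^2: (0−0)−0=0 ⇒ 0

Ȟ^0(U;F) ≅ Z/3,  Ȟ^1(U;F) ≅ Z/3 ⊕ Z/3,  Ȟ^2(U;F) ≅ 0


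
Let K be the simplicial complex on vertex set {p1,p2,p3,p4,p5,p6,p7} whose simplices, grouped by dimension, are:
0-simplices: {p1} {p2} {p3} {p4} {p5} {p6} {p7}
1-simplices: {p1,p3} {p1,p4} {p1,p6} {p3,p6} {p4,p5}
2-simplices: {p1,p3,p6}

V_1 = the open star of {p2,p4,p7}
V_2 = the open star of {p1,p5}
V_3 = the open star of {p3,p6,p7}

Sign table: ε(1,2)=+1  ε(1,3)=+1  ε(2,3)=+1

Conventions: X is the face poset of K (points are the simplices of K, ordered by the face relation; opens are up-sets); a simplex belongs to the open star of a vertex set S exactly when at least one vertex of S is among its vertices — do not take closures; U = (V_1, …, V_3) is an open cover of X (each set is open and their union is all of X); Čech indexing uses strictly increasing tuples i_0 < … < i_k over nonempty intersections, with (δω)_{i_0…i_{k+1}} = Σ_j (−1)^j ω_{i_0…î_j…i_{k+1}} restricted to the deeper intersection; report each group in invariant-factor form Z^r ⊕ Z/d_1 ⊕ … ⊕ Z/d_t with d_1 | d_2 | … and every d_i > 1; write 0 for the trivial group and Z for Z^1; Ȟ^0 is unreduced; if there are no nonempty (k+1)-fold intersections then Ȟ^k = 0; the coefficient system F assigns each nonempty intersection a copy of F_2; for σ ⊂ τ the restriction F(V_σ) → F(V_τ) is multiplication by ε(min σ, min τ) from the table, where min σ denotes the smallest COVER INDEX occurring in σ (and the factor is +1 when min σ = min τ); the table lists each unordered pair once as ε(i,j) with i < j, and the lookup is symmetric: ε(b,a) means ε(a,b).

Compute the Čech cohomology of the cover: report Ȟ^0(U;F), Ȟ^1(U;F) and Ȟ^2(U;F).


nerve simplices:
  V1={{p2},{p4},{p7},{p1,p4},{p4,p5}} V2={{p1},{p5},{p1,p3},{p1,p4},{p1,p6},{p4,p5},{p1,p3,p6}} V3={{p3},{p6},{p7},{p1,p3},{p1,p6},{p3,p6},{p1,p3,p6}}
  V12={{p1,p4},{p4,p5}} V13={{p7}} V23={{p1,p3},{p1,p6},{p1,p3,p6}}
C dims 3,3; δ0: rk_F2 2
degree 0: 3−2−0 = 1 → Ȟ^0 ≅ Z/2
degree 1: 3−0−2 = 1 → Ȟ^1 ≅ Z/2
degree 2: 0−0−0 = 0 → Ȟ^2 ≅ 0

Ȟ^0 ≅ Z/2; Ȟ^1 ≅ Z/2; Ȟ^2 ≅ 0


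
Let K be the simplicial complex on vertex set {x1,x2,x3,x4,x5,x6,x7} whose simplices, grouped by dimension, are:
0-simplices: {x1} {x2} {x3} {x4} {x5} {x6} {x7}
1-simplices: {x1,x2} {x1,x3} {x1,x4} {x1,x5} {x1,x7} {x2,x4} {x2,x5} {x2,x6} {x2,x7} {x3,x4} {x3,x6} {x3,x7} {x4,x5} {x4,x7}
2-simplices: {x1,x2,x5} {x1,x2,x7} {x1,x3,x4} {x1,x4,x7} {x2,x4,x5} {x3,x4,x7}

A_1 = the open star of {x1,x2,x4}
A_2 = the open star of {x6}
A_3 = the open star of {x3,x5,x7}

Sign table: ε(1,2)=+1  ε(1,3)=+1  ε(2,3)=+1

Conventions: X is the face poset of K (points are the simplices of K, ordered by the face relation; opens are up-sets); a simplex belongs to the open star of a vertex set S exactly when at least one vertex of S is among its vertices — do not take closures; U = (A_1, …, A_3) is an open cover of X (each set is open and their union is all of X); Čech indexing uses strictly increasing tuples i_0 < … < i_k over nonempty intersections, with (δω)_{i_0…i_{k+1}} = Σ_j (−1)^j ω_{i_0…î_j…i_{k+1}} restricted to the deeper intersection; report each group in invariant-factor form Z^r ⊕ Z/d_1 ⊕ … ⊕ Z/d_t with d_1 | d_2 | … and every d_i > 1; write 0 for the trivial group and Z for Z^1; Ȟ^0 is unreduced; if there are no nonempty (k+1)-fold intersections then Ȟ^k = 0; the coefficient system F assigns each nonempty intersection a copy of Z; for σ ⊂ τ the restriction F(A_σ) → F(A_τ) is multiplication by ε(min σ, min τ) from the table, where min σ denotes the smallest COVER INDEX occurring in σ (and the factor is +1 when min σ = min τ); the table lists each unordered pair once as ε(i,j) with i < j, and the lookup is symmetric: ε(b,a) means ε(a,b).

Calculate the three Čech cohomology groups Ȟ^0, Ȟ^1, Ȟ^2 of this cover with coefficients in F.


Ȟ^0 = Z, Ȟ^1 = Z and Ȟ^2 = 0

nonempty intersections:
  A1={{x1},{x2},{x4},{x1,x2},{x1,x3},{x1,x4},{x1,x5},{x1,x7},{x2,x4},{x2,x5},{x2,x6},{x2,x7},{x3,x4},{x4,x5},{x4,x7},{x1,x2,x5},{x1,x2,x7},{x1,x3,x4},{x1,x4,x7},{x2,x4,x5},{x3,x4,x7}} A2={{x6},{x2,x6},{x3,x6}} A3={{x3},{x5},{x7},{x1,x3},{x1,x5},{x1,x7},{x2,x5},{x2,x7},{x3,x4},{x3,x6},{x3,x7},{x4,x5},{x4,x7},{x1,x2,x5},{x1,x2,x7},{x1,x3,x4},{x1,x4,x7},{x2,x4,x5},{x3,x4,x7}}
  A12={{x2,x6}} A13={{x1,x3},{x1,x5},{x1,x7},{x2,x5},{x2,x7},{x3,x4},{x4,x5},{x4,x7},{x1,x2,x5},{x1,x2,x7},{x1,x3,x4},{x1,x4,x7},{x2,x4,x5},{x3,x4,x7}} A23={{x3,x6}}
C dims 3,3; δ0: rk 2, SNF 1^2
Ȟ^0: (3−2)−0=1 ⇒ Z
Ȟ^1: (3−0)−2=1 ⇒ Z
Ȟ^2: (0−0)−0=0 ⇒ 0


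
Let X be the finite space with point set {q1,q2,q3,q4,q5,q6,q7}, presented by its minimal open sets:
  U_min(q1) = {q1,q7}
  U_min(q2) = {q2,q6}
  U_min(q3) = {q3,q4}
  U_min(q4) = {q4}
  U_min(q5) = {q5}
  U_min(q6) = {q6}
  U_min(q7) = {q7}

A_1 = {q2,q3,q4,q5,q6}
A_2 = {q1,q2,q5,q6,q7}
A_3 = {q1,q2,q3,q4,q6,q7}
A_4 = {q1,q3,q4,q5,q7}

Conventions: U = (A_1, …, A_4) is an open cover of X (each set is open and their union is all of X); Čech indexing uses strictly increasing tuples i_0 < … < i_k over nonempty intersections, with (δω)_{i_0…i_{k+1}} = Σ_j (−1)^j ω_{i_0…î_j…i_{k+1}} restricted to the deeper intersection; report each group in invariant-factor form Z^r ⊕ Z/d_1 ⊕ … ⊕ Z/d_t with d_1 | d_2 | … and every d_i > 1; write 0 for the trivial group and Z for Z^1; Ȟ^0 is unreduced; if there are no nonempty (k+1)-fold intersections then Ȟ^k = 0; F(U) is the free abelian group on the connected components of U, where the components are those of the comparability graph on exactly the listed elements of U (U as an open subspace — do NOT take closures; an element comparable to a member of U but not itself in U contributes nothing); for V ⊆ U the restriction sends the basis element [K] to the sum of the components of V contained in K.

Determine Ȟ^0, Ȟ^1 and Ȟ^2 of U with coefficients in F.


Ȟ^0 = Z^4; Ȟ^1 = 0; Ȟ^2 = 0

nerve of the cover:
  A12={q2,q5,q6} A13={q2,q3,q4,q6} A14={q3,q4,q5} A23={q1,q2,q6,q7} A24={q1,q5,q7} A34={q1,q3,q4,q7}
  A123={q2,q6} A124={q5} A134={q3,q4} A234={q1,q7}
components per intersection:
  A1: {q2,q6} {q3,q4} {q5}
  A2: {q1,q7} {q2,q6} {q5}
  A3: {q1,q7} {q2,q6} {q3,q4}
  A4: {q1,q7} {q3,q4} {q5}
  A12: {q2,q6} {q5}
  A13: {q2,q6} {q3,q4}
  A14: {q3,q4} {q5}
  A23: {q1,q7} {q2,q6}
  A24: {q1,q7} {q5}
  A34: {q1,q7} {q3,q4}
  A123: {q2,q6}
  A124: {q5}
  A134: {q3,q4}
  A234: {q1,q7}
C dims 12,12,4; δ0: rk 8, SNF 1^8; δ1: rk 4, SNF 1^4
Ȟ^0 = (12 − 8) − 0 = 4, so Ȟ^0 ≅ Z^4
Ȟ^1 = (12 − 4) − 8 = 0, so Ȟ^1 ≅ 0
Ȟ^2 = (4 − 0) − 4 = 0, so Ȟ^2 ≅ 0


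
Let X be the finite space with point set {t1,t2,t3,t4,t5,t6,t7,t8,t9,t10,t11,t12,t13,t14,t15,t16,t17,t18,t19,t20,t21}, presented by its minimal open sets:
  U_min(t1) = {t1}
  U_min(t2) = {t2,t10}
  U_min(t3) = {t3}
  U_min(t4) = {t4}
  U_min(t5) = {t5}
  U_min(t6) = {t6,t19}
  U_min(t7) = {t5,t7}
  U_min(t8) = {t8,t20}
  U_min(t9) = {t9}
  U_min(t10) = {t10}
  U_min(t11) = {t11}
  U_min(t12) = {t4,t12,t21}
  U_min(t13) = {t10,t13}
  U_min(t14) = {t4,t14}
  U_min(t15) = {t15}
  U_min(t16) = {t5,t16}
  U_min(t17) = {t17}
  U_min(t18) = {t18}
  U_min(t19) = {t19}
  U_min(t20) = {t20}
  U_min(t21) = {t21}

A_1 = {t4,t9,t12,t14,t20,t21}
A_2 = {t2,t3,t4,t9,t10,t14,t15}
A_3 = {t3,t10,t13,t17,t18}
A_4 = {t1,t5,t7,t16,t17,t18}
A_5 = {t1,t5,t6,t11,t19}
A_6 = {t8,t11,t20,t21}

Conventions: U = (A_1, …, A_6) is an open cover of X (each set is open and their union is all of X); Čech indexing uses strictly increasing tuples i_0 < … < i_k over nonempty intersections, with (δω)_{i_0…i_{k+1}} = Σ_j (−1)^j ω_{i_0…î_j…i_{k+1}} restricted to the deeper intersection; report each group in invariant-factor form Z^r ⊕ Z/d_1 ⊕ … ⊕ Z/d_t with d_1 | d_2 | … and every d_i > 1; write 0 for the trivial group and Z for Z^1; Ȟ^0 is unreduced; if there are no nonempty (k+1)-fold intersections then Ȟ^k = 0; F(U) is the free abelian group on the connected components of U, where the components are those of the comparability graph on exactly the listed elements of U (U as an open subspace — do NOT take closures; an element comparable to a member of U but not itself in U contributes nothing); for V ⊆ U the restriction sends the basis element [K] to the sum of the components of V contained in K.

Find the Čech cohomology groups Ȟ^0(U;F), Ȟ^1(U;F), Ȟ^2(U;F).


nonempty overlaps:
  A12={t4,t9,t14} A16={t20,t21} A23={t3,t10} A34={t17,t18} A45={t1,t5} A56={t11}
components per intersection:
  A1: {t4,t12,t14,t21} {t9} {t20}
  A2: {t2,t10} {t3} {t4,t14} {t9} {t15}
  A3: {t3} {t10,t13} {t17} {t18}
  A4: {t1} {t5,t7,t16} {t17} {t18}
  A5: {t1} {t5} {t6,t19} {t11}
  A6: {t8,t20} {t11} {t21}
  A12: {t4,t14} {t9}
  A16: {t20} {t21}
  A23: {t3} {t10}
  A34: {t17} {t18}
  A45: {t1} {t5}
  A56: {t11}
C dims 23,11; δ0: rk 11, SNF 1^11
degree 0: 23−11−0 = 12 → Ȟ^0 ≅ Z^12
degree 1: 11−0−11 = 0 → Ȟ^1 ≅ 0
degree 2: 0−0−0 = 0 → Ȟ^2 ≅ 0

Ȟ^0(U;F) ≅ Z^12, Ȟ^1(U;F) ≅ 0, Ȟ^2(U;F) ≅ 0


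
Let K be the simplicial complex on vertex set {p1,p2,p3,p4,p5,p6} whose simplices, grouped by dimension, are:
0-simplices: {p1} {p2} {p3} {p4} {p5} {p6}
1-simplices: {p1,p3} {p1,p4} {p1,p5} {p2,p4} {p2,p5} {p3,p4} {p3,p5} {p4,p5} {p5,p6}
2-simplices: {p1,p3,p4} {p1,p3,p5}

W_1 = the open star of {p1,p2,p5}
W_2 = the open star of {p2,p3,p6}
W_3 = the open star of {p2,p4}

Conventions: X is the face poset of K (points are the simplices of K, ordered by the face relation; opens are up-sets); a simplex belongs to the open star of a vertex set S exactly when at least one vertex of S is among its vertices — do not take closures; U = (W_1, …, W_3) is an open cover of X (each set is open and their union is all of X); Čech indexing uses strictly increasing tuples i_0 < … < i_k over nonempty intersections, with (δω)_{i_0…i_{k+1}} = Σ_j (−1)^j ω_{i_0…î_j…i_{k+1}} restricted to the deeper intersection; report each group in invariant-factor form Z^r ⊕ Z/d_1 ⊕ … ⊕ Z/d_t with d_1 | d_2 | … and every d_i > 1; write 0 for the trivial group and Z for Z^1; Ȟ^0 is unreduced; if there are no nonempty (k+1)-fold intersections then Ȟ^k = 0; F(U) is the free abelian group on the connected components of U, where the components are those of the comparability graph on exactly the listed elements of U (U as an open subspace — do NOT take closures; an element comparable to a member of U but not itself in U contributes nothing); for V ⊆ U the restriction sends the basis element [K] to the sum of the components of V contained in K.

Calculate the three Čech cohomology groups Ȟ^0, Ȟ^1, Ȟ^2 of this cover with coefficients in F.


nerve of the cover:
  W1={{p1},{p2},{p5},{p1,p3},{p1,p4},{p1,p5},{p2,p4},{p2,p5},{p3,p5},{p4,p5},{p5,p6},{p1,p3,p4},{p1,p3,p5}} W2={{p2},{p3},{p6},{p1,p3},{p2,p4},{p2,p5},{p3,p4},{p3,p5},{p5,p6},{p1,p3,p4},{p1,p3,p5}} W3={{p2},{p4},{p1,p4},{p2,p4},{p2,p5},{p3,p4},{p4,p5},{p1,p3,p4}}
  W12={{p2},{p1,p3},{p2,p4},{p2,p5},{p3,p5},{p5,p6},{p1,p3,p4},{p1,p3,p5}} W13={{p2},{p1,p4},{p2,p4},{p2,p5},{p4,p5},{p1,p3,p4}} W23={{p2},{p2,p4},{p2,p5},{p3,p4},{p1,p3,p4}}
  W123={{p2},{p2,p4},{p2,p5},{p1,p3,p4}}
components per intersection:
  W1: {{p1},{p2},{p5},{p1,p3},{p1,p4},{p1,p5},{p2,p4},{p2,p5},{p3,p5},{p4,p5},{p5,p6},{p1,p3,p4},{p1,p3,p5}}
  W2: {{p2},{p2,p4},{p2,p5}} {{p3},{p1,p3},{p3,p4},{p3,p5},{p1,p3,p4},{p1,p3,p5}} {{p6},{p5,p6}}
  W3: {{p2},{p4},{p1,p4},{p2,p4},{p2,p5},{p3,p4},{p4,p5},{p1,p3,p4}}
  W12: {{p2},{p2,p4},{p2,p5}} {{p1,p3},{p3,p5},{p1,p3,p4},{p1,p3,p5}} {{p5,p6}}
  W13: {{p2},{p2,p4},{p2,p5}} {{p1,p4},{p1,p3,p4}} {{p4,p5}}
  W23: {{p2},{p2,p4},{p2,p5}} {{p3,p4},{p1,p3,p4}}
  W123: {{p2},{p2,p4},{p2,p5}} {{p1,p3,p4}}
C dims 5,8,2; δ0: rk 4, SNF 1^4; δ1: rk 2, SNF 1^2
Ȟ^0 = (5 − 4) − 0 = 1, so Ȟ^0 ≅ Z
Ȟ^1 = (8 − 2) − 4 = 2, so Ȟ^1 ≅ Z^2
Ȟ^2 = (2 − 0) − 2 = 0, so Ȟ^2 ≅ 0

Ȟ^0 ≅ Z, Ȟ^1 ≅ Z^2, Ȟ^2 ≅ 0


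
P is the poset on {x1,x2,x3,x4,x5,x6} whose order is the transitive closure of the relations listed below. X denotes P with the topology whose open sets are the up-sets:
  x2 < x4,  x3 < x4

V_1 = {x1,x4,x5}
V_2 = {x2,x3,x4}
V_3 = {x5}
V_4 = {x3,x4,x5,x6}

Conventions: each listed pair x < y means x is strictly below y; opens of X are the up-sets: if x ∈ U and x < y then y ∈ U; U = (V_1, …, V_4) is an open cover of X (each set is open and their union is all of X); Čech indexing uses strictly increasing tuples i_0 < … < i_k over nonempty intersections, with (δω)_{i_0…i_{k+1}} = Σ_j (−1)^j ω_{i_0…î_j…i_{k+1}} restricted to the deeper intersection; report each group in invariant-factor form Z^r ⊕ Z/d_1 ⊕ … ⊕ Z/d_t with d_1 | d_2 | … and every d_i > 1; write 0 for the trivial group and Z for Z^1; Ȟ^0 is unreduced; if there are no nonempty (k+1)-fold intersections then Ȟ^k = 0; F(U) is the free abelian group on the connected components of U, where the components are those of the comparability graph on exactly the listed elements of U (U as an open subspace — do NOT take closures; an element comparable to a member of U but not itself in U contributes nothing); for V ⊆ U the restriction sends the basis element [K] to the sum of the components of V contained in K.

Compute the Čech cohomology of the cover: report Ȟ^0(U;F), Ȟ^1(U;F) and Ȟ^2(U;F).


cover nerve:
  V12={x4} V13={x5} V14={x4,x5} V24={x3,x4} V34={x5}
  V124={x4} V134={x5}
components per intersection:
  V1: {x1} {x4} {x5}
  V2: {x2,x3,x4}
  V3: {x5}
  V4: {x3,x4} {x5} {x6}
  V12: {x4}
  V13: {x5}
  V14: {x4} {x5}
  V24: {x3,x4}
  V34: {x5}
  V124: {x4}
  V134: {x5}
C dims 8,6,2; δ0: rk 4, SNF 1^4; δ1: rk 2, SNF 1^2
Ȟ^0: (8−4)−0=4 ⇒ Z^4
Ȟ^1: (6−2)−4=0 ⇒ 0
Ȟ^2: (2−0)−2=0 ⇒ 0

Ȟ^0(U;F) ≅ Z^4, Ȟ^1(U;F) ≅ 0 and Ȟ^2(U;F) ≅ 0


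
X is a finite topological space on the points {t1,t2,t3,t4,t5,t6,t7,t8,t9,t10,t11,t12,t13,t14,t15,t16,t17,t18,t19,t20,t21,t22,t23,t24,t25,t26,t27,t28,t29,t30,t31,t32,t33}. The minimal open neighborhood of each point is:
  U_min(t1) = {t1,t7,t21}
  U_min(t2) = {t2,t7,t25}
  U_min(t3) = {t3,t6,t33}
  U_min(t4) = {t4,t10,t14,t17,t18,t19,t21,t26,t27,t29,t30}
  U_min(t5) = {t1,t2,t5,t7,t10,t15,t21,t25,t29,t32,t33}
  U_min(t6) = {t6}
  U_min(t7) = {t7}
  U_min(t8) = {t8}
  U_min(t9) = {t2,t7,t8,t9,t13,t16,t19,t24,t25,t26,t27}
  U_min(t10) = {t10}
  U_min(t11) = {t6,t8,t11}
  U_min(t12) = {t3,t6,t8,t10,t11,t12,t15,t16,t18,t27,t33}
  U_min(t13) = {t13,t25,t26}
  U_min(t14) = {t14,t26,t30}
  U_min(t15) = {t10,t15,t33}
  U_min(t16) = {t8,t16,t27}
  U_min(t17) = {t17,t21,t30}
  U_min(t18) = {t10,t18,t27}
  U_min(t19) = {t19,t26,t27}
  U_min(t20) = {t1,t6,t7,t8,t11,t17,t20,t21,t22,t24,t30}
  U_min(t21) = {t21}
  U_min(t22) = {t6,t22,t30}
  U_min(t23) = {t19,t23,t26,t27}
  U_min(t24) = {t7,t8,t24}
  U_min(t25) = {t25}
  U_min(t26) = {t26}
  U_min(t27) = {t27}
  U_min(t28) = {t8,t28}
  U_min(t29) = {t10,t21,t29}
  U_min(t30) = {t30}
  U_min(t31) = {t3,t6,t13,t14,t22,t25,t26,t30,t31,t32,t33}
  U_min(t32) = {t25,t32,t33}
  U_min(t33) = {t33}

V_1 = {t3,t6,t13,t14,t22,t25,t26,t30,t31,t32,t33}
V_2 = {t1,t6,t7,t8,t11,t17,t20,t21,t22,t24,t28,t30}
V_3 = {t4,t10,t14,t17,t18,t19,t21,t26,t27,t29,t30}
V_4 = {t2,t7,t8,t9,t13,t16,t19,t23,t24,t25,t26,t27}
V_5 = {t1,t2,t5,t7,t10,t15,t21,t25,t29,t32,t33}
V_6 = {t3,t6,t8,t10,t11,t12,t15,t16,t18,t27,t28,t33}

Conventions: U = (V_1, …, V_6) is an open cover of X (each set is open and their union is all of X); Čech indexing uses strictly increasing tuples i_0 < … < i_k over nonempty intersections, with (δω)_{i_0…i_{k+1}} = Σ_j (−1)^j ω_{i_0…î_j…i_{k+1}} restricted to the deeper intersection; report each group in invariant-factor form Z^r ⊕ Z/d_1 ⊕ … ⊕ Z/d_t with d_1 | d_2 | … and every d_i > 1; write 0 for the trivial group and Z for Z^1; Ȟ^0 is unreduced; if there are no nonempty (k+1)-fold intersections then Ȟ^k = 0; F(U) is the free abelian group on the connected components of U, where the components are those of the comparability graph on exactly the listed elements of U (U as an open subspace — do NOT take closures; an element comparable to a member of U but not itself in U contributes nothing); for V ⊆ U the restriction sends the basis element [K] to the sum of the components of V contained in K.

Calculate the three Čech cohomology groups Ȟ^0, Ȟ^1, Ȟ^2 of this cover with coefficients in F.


Ȟ^0(U;F) ≅ Z,  Ȟ^1(U;F) ≅ 0,  Ȟ^2(U;F) ≅ Z/2

nerve simplices:
  V12={t6,t22,t30} V13={t14,t26,t30} V14={t13,t25,t26} V15={t25,t32,t33} V16={t3,t6,t33} V23={t17,t21,t30} V24={t7,t8,t24} V25={t1,t7,t21} V26={t6,t8,t11,t28} V34={t19,t26,t27} V35={t10,t21,t29} V36={t10,t18,t27} V45={t2,t7,t25} V46={t8,t16,t27} V56={t10,t15,t33}
  V123={t30} V126={t6} V134={t26} V145={t25} V156={t33} V235={t21} V245={t7} V246={t8} V346={t27} V356={t10}
components per intersection:
  V1: {t3,t6,t13,t14,t22,t25,t26,t30,t31,t32,t33}
  V2: {t1,t6,t7,t8,t11,t17,t20,t21,t22,t24,t28,t30}
  V3: {t4,t10,t14,t17,t18,t19,t21,t26,t27,t29,t30}
  V4: {t2,t7,t8,t9,t13,t16,t19,t23,t24,t25,t26,t27}
  V5: {t1,t2,t5,t7,t10,t15,t21,t25,t29,t32,t33}
  V6: {t3,t6,t8,t10,t11,t12,t15,t16,t18,t27,t28,t33}
  V12: {t6,t22,t30}
  V13: {t14,t26,t30}
  V14: {t13,t25,t26}
  V15: {t25,t32,t33}
  V16: {t3,t6,t33}
  V23: {t17,t21,t30}
  V24: {t7,t8,t24}
  V25: {t1,t7,t21}
  V26: {t6,t8,t11,t28}
  V34: {t19,t26,t27}
  V35: {t10,t21,t29}
  V36: {t10,t18,t27}
  V45: {t2,t7,t25}
  V46: {t8,t16,t27}
  V56: {t10,t15,t33}
  V123: {t30}
  V126: {t6}
  V134: {t26}
  V145: {t25}
  V156: {t33}
  V235: {t21}
  V245: {t7}
  V246: {t8}
  V346: {t27}
  V356: {t10}
C dims 6,15,10; δ0: rk 5, SNF 1^5; δ1: rk 10, SNF 1^9·2
degree 0: 6−5−0 = 1 → Ȟ^0 ≅ Z
degree 1: 15−10−5 = 0 → Ȟ^1 ≅ 0
degree 2: 10−0−10 = 0 plus torsion [2] → Ȟ^2 ≅ Z/2


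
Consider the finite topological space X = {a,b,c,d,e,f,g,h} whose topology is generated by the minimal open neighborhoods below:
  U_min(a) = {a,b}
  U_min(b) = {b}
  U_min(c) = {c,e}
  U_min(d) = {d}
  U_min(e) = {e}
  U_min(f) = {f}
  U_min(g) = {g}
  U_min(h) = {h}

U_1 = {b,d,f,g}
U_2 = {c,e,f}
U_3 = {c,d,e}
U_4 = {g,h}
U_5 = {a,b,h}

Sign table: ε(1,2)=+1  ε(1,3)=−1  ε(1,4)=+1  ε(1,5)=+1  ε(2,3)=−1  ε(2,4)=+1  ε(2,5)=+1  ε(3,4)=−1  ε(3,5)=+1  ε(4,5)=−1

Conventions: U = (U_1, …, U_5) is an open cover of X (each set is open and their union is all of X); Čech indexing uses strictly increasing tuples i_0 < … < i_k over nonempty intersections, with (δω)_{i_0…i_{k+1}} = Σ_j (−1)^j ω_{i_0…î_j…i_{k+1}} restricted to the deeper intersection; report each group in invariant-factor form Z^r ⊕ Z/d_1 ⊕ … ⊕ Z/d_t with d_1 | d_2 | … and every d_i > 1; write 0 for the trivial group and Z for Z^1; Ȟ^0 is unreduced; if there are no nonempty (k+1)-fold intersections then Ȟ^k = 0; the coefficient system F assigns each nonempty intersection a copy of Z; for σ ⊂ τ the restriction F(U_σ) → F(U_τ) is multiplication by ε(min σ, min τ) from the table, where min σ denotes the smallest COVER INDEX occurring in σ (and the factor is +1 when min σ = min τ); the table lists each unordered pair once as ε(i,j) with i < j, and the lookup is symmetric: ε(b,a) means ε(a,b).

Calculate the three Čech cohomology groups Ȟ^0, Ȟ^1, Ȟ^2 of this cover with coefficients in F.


Ȟ^0 = 0,  Ȟ^1 = Z ⊕ Z/2,  Ȟ^2 = 0

nerve of the cover:
  U12={f} U13={d} U14={g} U15={b} U23={c,e} U45={h}
C dims 5,6; δ0: rk 5, SNF 1^4·2
Ȟ^0 = (5 − 5) − 0 = 0, so Ȟ^0 ≅ 0
Ȟ^1 = (6 − 0) − 5 = 1 plus torsion [2], so Ȟ^1 ≅ Z ⊕ Z/2
Ȟ^2 = (0 − 0) − 0 = 0, so Ȟ^2 ≅ 0


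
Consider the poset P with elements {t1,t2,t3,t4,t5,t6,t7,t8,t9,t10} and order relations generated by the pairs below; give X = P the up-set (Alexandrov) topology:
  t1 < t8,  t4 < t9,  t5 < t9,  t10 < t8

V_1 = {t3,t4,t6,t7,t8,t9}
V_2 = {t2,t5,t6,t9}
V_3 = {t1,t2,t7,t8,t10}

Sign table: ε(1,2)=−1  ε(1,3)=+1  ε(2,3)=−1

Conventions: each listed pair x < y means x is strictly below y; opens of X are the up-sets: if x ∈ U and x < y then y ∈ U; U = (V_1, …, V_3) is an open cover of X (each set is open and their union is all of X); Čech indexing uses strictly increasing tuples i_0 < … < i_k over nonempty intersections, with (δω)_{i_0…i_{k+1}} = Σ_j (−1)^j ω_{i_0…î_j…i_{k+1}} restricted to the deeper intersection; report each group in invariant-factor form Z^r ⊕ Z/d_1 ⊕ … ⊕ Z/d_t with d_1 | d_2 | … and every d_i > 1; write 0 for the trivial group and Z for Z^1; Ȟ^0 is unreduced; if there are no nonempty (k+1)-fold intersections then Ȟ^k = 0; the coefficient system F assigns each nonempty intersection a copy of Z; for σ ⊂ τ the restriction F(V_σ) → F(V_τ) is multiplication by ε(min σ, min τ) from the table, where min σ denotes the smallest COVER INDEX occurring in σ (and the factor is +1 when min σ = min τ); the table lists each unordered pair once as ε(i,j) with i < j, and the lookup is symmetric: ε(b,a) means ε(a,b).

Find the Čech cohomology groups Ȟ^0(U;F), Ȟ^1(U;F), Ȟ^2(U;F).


intersection data:
  V12={t6,t9} V13={t7,t8} V23={t2}
C dims 3,3; δ0: rk 2, SNF 1^2
Ȟ^0 = (3 − 2) − 0 = 1, so Ȟ^0 ≅ Z
Ȟ^1 = (3 − 0) − 2 = 1, so Ȟ^1 ≅ Z
Ȟ^2 = (0 − 0) − 0 = 0, so Ȟ^2 ≅ 0

Ȟ^0 = Z; Ȟ^1 = Z; Ȟ^2 = 0


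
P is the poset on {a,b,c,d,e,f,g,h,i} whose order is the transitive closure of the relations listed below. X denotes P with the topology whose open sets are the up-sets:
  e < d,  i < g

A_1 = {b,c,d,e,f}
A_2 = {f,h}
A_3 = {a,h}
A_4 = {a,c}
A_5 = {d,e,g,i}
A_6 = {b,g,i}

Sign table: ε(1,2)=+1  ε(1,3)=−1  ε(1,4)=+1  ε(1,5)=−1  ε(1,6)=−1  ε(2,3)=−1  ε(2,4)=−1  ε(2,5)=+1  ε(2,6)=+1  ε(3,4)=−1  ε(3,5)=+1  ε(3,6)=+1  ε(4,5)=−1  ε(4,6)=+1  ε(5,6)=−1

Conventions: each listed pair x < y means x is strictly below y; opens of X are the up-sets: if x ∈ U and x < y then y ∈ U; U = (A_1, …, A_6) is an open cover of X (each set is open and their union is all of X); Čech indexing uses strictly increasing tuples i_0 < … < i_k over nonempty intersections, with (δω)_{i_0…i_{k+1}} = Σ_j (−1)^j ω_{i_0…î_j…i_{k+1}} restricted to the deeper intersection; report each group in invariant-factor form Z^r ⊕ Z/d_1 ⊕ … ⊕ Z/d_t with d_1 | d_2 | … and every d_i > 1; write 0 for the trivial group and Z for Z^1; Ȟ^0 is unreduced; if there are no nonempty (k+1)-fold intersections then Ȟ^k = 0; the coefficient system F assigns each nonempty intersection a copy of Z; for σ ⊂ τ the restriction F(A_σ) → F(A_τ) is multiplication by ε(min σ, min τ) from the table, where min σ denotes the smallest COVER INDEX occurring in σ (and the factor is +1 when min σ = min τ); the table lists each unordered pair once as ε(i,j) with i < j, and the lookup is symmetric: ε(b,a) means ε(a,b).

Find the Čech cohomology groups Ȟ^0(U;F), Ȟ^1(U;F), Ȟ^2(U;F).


Ȟ^0(U;F) ≅ 0, Ȟ^1(U;F) ≅ Z ⊕ Z/2, Ȟ^2(U;F) ≅ 0

cover nerve:
  A12={f} A14={c} A15={d,e} A16={b} A23={h} A34={a} A56={g,i}
C dims 6,7; δ0: rk 6, SNF 1^5·2
Ȟ^0: (6−6)−0=0 ⇒ 0
Ȟ^1: (7−0)−6=1 plus torsion [2] ⇒ Z ⊕ Z/2
Ȟ^2: (0−0)−0=0 ⇒ 0


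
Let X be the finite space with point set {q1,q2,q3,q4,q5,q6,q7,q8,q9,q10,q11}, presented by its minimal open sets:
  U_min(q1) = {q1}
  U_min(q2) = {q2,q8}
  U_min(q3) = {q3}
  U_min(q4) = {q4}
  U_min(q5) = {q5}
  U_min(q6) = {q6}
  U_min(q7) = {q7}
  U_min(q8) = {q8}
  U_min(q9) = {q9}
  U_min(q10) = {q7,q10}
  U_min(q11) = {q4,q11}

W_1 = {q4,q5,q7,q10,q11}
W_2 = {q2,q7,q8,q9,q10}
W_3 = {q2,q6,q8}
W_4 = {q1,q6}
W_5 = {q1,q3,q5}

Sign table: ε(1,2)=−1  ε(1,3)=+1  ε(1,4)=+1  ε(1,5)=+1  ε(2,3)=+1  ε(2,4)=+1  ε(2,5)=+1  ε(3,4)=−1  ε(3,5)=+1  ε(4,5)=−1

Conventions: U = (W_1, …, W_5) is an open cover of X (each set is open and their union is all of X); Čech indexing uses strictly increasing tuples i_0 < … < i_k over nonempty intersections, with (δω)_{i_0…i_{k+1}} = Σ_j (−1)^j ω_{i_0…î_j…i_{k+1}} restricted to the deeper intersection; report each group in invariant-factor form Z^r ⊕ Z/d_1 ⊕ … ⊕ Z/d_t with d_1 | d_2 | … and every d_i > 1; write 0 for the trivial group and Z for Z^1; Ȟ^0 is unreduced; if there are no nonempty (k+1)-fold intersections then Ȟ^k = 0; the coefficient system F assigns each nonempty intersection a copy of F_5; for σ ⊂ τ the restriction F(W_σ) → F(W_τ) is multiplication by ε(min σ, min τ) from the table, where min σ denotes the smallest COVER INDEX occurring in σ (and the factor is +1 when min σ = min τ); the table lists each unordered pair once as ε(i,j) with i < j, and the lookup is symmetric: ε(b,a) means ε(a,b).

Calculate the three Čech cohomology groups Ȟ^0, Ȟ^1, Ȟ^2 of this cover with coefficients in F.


Ȟ^0 ≅ 0, Ȟ^1 ≅ 0, Ȟ^2 ≅ 0

cover nerve:
  W12={q7,q10} W15={q5} W23={q2,q8} W34={q6} W45={q1}
C dims 5,5; δ0: rk_F5 5
Ȟ^0: (5−5)−0=0 ⇒ 0
Ȟ^1: (5−0)−5=0 ⇒ 0
Ȟ^2: (0−0)−0=0 ⇒ 0


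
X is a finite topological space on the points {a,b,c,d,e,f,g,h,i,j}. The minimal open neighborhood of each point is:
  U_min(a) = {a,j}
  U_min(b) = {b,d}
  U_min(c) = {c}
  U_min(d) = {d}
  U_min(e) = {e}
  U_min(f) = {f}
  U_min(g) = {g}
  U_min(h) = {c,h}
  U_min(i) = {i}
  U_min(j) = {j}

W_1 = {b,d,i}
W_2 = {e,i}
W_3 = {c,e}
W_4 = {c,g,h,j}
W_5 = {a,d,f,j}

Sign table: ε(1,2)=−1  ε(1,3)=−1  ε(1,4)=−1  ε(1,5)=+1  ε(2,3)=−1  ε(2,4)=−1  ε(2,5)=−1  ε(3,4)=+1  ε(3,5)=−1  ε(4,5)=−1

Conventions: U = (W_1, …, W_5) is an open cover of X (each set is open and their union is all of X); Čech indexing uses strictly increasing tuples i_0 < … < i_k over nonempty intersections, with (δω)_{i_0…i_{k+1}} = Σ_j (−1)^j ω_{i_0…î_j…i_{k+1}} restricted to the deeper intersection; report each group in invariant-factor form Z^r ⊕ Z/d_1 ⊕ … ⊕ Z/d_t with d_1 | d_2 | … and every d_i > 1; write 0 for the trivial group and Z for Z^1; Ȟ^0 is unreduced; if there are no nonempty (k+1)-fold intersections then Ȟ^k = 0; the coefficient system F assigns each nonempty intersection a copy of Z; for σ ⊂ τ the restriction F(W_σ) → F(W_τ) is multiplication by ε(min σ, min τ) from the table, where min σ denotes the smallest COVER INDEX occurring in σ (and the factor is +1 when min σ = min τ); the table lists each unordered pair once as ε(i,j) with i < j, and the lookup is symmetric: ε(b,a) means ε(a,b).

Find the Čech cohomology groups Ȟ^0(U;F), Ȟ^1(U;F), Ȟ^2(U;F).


nerve simplices:
  W12={i} W15={d} W23={e} W34={c} W45={j}
C dims 5,5; δ0: rk 5, SNF 1^4·2
degree 0: 5−5−0 = 0 → Ȟ^0 ≅ 0
degree 1: 5−0−5 = 0 plus torsion [2] → Ȟ^1 ≅ Z/2
degree 2: 0−0−0 = 0 → Ȟ^2 ≅ 0

Ȟ^0 ≅ 0, Ȟ^1 ≅ Z/2 and Ȟ^2 ≅ 0


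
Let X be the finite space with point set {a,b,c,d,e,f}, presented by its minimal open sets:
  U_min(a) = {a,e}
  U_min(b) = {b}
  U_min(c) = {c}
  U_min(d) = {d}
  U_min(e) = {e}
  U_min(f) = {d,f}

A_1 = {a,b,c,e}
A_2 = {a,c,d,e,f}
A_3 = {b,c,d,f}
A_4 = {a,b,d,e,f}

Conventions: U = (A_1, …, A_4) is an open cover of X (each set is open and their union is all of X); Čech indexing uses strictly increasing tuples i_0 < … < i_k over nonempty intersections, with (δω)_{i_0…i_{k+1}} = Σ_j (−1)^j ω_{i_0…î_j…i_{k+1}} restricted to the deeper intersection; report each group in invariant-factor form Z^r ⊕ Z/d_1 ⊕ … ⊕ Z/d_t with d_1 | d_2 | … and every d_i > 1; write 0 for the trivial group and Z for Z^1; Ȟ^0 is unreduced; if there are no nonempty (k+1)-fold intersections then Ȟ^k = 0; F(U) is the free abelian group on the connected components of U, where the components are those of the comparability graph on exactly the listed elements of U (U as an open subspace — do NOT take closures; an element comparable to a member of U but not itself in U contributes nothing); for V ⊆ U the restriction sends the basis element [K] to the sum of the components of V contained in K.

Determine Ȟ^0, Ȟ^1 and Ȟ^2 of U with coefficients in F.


intersection data:
  A12={a,c,e} A13={b,c} A14={a,b,e} A23={c,d,f} A24={a,d,e,f} A34={b,d,f}
  A123={c} A124={a,e} A134={b} A234={d,f}
components per intersection:
  A1: {a,e} {b} {c}
  A2: {a,e} {c} {d,f}
  A3: {b} {c} {d,f}
  A4: {a,e} {b} {d,f}
  A12: {a,e} {c}
  A13: {b} {c}
  A14: {a,e} {b}
  A23: {c} {d,f}
  A24: {a,e} {d,f}
  A34: {b} {d,f}
  A123: {c}
  A124: {a,e}
  A134: {b}
  A234: {d,f}
C dims 12,12,4; δ0: rk 8, SNF 1^8; δ1: rk 4, SNF 1^4
Ȟ^0 = (12 − 8) − 0 = 4, so Ȟ^0 ≅ Z^4
Ȟ^1 = (12 − 4) − 8 = 0, so Ȟ^1 ≅ 0
Ȟ^2 = (4 − 0) − 4 = 0, so Ȟ^2 ≅ 0

Ȟ^0(U;F) ≅ Z^4, Ȟ^1(U;F) ≅ 0, Ȟ^2(U;F) ≅ 0


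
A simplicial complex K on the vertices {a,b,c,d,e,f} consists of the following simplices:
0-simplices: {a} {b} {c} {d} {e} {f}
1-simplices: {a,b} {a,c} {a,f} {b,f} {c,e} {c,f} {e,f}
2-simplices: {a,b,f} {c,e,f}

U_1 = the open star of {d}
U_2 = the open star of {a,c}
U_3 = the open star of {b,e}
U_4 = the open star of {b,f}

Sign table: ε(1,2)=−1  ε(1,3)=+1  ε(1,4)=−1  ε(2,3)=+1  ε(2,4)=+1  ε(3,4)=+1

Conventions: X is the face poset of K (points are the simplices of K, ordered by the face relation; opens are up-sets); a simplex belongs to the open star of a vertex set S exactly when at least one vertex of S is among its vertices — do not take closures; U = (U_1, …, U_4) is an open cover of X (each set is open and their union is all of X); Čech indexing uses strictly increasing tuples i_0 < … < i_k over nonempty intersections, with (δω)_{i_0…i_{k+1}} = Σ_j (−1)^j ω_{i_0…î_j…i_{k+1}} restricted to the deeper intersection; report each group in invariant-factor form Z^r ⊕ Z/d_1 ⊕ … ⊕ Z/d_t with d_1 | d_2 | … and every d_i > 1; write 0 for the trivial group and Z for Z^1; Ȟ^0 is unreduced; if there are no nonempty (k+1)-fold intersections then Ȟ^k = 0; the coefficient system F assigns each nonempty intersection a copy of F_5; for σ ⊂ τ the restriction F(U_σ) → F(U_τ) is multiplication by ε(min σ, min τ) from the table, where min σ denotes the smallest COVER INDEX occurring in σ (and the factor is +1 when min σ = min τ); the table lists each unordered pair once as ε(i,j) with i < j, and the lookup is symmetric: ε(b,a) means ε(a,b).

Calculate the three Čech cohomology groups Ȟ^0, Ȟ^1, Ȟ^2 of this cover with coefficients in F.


Ȟ^0 ≅ Z/5 ⊕ Z/5; Ȟ^1 ≅ 0; Ȟ^2 ≅ 0

nerve simplices:
  U1={{d}} U2={{a},{c},{a,b},{a,c},{a,f},{c,e},{c,f},{a,b,f},{c,e,f}} U3={{b},{e},{a,b},{b,f},{c,e},{e,f},{a,b,f},{c,e,f}} U4={{b},{f},{a,b},{a,f},{b,f},{c,f},{e,f},{a,b,f},{c,e,f}}
  U23={{a,b},{c,e},{a,b,f},{c,e,f}} U24={{a,b},{a,f},{c,f},{a,b,f},{c,e,f}} U34={{b},{a,b},{b,f},{e,f},{a,b,f},{c,e,f}}
  U234={{a,b},{a,b,f},{c,e,f}}
C dims 4,3,1; δ0: rk_F5 2; δ1: rk_F5 1
degree 0: 4−2−0 = 2 → Ȟ^0 ≅ Z/5 ⊕ Z/5
degree 1: 3−1−2 = 0 → Ȟ^1 ≅ 0
degree 2: 1−0−1 = 0 → Ȟ^2 ≅ 0


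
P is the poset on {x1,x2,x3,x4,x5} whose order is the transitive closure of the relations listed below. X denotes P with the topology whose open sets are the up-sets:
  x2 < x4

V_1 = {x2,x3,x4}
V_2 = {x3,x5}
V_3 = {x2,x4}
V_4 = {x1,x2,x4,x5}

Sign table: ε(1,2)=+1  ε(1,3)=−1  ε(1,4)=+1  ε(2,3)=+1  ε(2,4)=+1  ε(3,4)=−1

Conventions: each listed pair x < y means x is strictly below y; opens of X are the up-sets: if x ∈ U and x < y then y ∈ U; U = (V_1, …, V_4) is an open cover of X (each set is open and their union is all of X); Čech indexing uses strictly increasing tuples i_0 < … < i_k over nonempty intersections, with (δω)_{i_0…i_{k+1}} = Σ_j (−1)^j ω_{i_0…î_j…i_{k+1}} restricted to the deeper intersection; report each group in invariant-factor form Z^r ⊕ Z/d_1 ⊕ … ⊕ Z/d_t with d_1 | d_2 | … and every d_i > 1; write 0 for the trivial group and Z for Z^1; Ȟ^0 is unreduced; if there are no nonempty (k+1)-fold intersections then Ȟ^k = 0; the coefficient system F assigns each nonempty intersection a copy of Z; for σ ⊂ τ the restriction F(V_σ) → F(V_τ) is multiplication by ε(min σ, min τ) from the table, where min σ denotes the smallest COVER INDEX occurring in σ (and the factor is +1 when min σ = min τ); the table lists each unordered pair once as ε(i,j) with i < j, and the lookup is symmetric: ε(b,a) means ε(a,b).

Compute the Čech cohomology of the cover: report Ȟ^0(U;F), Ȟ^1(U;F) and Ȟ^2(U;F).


nerve simplices:
  V12={x3} V13={x2,x4} V14={x2,x4} V24={x5} V34={x2,x4}
  V134={x2,x4}
C dims 4,5,1; δ0: rk 3, SNF 1^3; δ1: rk 1, SNF 1^1
degree 0: 4−3−0 = 1 → Ȟ^0 ≅ Z
degree 1: 5−1−3 = 1 → Ȟ^1 ≅ Z
degree 2: 1−0−1 = 0 → Ȟ^2 ≅ 0

Ȟ^0 ≅ Z,  Ȟ^1 ≅ Z,  Ȟ^2 ≅ 0


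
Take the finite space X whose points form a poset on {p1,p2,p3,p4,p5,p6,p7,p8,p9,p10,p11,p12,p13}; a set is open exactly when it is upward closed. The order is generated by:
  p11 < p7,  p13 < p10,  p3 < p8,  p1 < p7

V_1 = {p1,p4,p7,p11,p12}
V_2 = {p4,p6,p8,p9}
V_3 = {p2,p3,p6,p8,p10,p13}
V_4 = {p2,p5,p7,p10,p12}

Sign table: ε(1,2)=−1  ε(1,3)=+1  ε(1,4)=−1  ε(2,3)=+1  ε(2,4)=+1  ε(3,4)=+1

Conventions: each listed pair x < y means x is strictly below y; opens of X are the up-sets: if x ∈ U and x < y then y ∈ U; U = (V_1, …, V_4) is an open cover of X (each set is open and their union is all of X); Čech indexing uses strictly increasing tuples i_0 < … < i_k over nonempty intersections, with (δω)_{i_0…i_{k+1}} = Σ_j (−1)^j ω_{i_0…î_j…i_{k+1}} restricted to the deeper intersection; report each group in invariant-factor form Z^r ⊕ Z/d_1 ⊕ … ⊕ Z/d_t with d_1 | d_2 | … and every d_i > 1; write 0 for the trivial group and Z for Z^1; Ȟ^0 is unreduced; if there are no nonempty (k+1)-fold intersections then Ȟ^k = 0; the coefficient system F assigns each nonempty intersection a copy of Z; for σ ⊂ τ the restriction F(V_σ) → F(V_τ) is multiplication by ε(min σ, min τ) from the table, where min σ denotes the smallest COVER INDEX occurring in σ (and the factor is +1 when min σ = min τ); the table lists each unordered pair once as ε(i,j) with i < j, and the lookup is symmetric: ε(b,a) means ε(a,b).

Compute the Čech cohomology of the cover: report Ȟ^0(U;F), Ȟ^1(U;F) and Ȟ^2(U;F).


Ȟ^0 ≅ Z, Ȟ^1 ≅ Z and Ȟ^2 ≅ 0

cover nerve:
  V12={p4} V14={p7,p12} V23={p6,p8} V34={p2,p10}
C dims 4,4; δ0: rk 3, SNF 1^3
Ȟ^0: (4−3)−0=1 ⇒ Z
Ȟ^1: (4−0)−3=1 ⇒ Z
Ȟ^2: (0−0)−0=0 ⇒ 0


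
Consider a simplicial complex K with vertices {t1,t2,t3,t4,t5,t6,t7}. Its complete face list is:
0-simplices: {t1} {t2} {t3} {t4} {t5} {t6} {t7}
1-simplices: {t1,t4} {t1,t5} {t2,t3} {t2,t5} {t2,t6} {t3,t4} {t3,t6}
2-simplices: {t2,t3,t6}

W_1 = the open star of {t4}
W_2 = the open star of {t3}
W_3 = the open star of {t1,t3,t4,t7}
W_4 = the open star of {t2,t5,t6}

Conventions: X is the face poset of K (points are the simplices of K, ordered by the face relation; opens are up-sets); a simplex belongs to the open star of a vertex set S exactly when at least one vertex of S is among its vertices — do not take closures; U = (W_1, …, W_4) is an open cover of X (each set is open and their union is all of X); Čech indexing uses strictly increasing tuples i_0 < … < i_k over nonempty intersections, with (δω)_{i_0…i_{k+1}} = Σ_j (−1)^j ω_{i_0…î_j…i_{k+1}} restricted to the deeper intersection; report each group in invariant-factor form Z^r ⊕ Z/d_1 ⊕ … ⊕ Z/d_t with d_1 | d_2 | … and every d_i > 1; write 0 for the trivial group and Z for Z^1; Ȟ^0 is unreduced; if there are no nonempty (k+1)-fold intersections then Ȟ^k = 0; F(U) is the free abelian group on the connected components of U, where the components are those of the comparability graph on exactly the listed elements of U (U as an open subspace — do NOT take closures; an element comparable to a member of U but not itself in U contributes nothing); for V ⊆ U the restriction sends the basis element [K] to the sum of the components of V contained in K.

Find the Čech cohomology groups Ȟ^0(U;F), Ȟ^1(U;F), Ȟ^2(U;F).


Ȟ^0 = Z^2, Ȟ^1 = Z, Ȟ^2 = 0

cover nerve:
  W1={{t4},{t1,t4},{t3,t4}} W2={{t3},{t2,t3},{t3,t4},{t3,t6},{t2,t3,t6}} W3={{t1},{t3},{t4},{t7},{t1,t4},{t1,t5},{t2,t3},{t3,t4},{t3,t6},{t2,t3,t6}} W4={{t2},{t5},{t6},{t1,t5},{t2,t3},{t2,t5},{t2,t6},{t3,t6},{t2,t3,t6}}
  W12={{t3,t4}} W13={{t4},{t1,t4},{t3,t4}} W23={{t3},{t2,t3},{t3,t4},{t3,t6},{t2,t3,t6}} W24={{t2,t3},{t3,t6},{t2,t3,t6}} W34={{t1,t5},{t2,t3},{t3,t6},{t2,t3,t6}}
  W123={{t3,t4}} W234={{t2,t3},{t3,t6},{t2,t3,t6}}
components per intersection:
  W1: {{t4},{t1,t4},{t3,t4}}
  W2: {{t3},{t2,t3},{t3,t4},{t3,t6},{t2,t3,t6}}
  W3: {{t1},{t3},{t4},{t1,t4},{t1,t5},{t2,t3},{t3,t4},{t3,t6},{t2,t3,t6}} {{t7}}
  W4: {{t2},{t5},{t6},{t1,t5},{t2,t3},{t2,t5},{t2,t6},{t3,t6},{t2,t3,t6}}
  W12: {{t3,t4}}
  W13: {{t4},{t1,t4},{t3,t4}}
  W23: {{t3},{t2,t3},{t3,t4},{t3,t6},{t2,t3,t6}}
  W24: {{t2,t3},{t3,t6},{t2,t3,t6}}
  W34: {{t1,t5}} {{t2,t3},{t3,t6},{t2,t3,t6}}
  W123: {{t3,t4}}
  W234: {{t2,t3},{t3,t6},{t2,t3,t6}}
C dims 5,6,2; δ0: rk 3, SNF 1^3; δ1: rk 2, SNF 1^2
Ȟ^0: (5−3)−0=2 ⇒ Z^2
Ȟ^1: (6−2)−3=1 ⇒ Z
Ȟ^2: (2−0)−2=0 ⇒ 0
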